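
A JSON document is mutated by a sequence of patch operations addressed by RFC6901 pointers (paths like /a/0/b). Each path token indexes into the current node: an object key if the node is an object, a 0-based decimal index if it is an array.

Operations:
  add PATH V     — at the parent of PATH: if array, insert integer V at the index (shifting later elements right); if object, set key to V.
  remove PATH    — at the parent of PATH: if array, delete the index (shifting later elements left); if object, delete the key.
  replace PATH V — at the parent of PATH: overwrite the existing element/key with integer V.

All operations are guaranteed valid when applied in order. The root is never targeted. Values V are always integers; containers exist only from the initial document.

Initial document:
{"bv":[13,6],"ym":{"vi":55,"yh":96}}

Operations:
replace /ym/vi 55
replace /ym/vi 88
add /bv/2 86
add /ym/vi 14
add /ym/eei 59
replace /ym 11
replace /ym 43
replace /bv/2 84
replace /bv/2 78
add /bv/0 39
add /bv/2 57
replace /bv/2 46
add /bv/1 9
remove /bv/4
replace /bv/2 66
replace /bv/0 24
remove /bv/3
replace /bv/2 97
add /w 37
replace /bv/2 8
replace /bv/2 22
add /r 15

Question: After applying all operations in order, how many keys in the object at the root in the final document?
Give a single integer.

After op 1 (replace /ym/vi 55): {"bv":[13,6],"ym":{"vi":55,"yh":96}}
After op 2 (replace /ym/vi 88): {"bv":[13,6],"ym":{"vi":88,"yh":96}}
After op 3 (add /bv/2 86): {"bv":[13,6,86],"ym":{"vi":88,"yh":96}}
After op 4 (add /ym/vi 14): {"bv":[13,6,86],"ym":{"vi":14,"yh":96}}
After op 5 (add /ym/eei 59): {"bv":[13,6,86],"ym":{"eei":59,"vi":14,"yh":96}}
After op 6 (replace /ym 11): {"bv":[13,6,86],"ym":11}
After op 7 (replace /ym 43): {"bv":[13,6,86],"ym":43}
After op 8 (replace /bv/2 84): {"bv":[13,6,84],"ym":43}
After op 9 (replace /bv/2 78): {"bv":[13,6,78],"ym":43}
After op 10 (add /bv/0 39): {"bv":[39,13,6,78],"ym":43}
After op 11 (add /bv/2 57): {"bv":[39,13,57,6,78],"ym":43}
After op 12 (replace /bv/2 46): {"bv":[39,13,46,6,78],"ym":43}
After op 13 (add /bv/1 9): {"bv":[39,9,13,46,6,78],"ym":43}
After op 14 (remove /bv/4): {"bv":[39,9,13,46,78],"ym":43}
After op 15 (replace /bv/2 66): {"bv":[39,9,66,46,78],"ym":43}
After op 16 (replace /bv/0 24): {"bv":[24,9,66,46,78],"ym":43}
After op 17 (remove /bv/3): {"bv":[24,9,66,78],"ym":43}
After op 18 (replace /bv/2 97): {"bv":[24,9,97,78],"ym":43}
After op 19 (add /w 37): {"bv":[24,9,97,78],"w":37,"ym":43}
After op 20 (replace /bv/2 8): {"bv":[24,9,8,78],"w":37,"ym":43}
After op 21 (replace /bv/2 22): {"bv":[24,9,22,78],"w":37,"ym":43}
After op 22 (add /r 15): {"bv":[24,9,22,78],"r":15,"w":37,"ym":43}
Size at the root: 4

Answer: 4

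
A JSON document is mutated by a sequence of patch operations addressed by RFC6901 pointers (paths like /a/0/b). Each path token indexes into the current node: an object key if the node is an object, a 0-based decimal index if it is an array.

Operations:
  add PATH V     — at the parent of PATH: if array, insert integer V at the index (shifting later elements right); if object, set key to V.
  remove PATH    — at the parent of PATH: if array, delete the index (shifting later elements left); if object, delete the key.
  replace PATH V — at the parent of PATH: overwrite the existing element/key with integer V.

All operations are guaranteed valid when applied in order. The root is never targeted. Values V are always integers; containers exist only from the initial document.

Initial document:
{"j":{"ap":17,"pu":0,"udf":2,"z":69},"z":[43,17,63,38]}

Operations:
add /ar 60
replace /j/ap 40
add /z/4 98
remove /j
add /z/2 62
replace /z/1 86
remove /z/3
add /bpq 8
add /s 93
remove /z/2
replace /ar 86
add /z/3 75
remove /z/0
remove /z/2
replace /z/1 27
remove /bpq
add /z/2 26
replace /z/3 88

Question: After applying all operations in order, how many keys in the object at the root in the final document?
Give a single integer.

After op 1 (add /ar 60): {"ar":60,"j":{"ap":17,"pu":0,"udf":2,"z":69},"z":[43,17,63,38]}
After op 2 (replace /j/ap 40): {"ar":60,"j":{"ap":40,"pu":0,"udf":2,"z":69},"z":[43,17,63,38]}
After op 3 (add /z/4 98): {"ar":60,"j":{"ap":40,"pu":0,"udf":2,"z":69},"z":[43,17,63,38,98]}
After op 4 (remove /j): {"ar":60,"z":[43,17,63,38,98]}
After op 5 (add /z/2 62): {"ar":60,"z":[43,17,62,63,38,98]}
After op 6 (replace /z/1 86): {"ar":60,"z":[43,86,62,63,38,98]}
After op 7 (remove /z/3): {"ar":60,"z":[43,86,62,38,98]}
After op 8 (add /bpq 8): {"ar":60,"bpq":8,"z":[43,86,62,38,98]}
After op 9 (add /s 93): {"ar":60,"bpq":8,"s":93,"z":[43,86,62,38,98]}
After op 10 (remove /z/2): {"ar":60,"bpq":8,"s":93,"z":[43,86,38,98]}
After op 11 (replace /ar 86): {"ar":86,"bpq":8,"s":93,"z":[43,86,38,98]}
After op 12 (add /z/3 75): {"ar":86,"bpq":8,"s":93,"z":[43,86,38,75,98]}
After op 13 (remove /z/0): {"ar":86,"bpq":8,"s":93,"z":[86,38,75,98]}
After op 14 (remove /z/2): {"ar":86,"bpq":8,"s":93,"z":[86,38,98]}
After op 15 (replace /z/1 27): {"ar":86,"bpq":8,"s":93,"z":[86,27,98]}
After op 16 (remove /bpq): {"ar":86,"s":93,"z":[86,27,98]}
After op 17 (add /z/2 26): {"ar":86,"s":93,"z":[86,27,26,98]}
After op 18 (replace /z/3 88): {"ar":86,"s":93,"z":[86,27,26,88]}
Size at the root: 3

Answer: 3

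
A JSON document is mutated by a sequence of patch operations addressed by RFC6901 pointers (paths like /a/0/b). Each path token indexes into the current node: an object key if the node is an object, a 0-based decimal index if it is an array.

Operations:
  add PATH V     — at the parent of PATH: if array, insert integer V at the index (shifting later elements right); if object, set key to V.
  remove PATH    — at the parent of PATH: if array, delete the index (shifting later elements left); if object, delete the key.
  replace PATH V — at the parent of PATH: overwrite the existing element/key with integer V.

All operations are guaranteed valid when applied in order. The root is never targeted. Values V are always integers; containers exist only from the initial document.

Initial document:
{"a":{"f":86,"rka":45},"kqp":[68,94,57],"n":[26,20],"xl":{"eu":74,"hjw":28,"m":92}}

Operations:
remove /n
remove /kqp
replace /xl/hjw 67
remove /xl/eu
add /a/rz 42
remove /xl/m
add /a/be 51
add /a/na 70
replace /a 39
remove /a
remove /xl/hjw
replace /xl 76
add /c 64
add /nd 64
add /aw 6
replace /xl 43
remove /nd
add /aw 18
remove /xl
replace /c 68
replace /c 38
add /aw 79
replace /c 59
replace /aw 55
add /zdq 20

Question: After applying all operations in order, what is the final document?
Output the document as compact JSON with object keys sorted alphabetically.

After op 1 (remove /n): {"a":{"f":86,"rka":45},"kqp":[68,94,57],"xl":{"eu":74,"hjw":28,"m":92}}
After op 2 (remove /kqp): {"a":{"f":86,"rka":45},"xl":{"eu":74,"hjw":28,"m":92}}
After op 3 (replace /xl/hjw 67): {"a":{"f":86,"rka":45},"xl":{"eu":74,"hjw":67,"m":92}}
After op 4 (remove /xl/eu): {"a":{"f":86,"rka":45},"xl":{"hjw":67,"m":92}}
After op 5 (add /a/rz 42): {"a":{"f":86,"rka":45,"rz":42},"xl":{"hjw":67,"m":92}}
After op 6 (remove /xl/m): {"a":{"f":86,"rka":45,"rz":42},"xl":{"hjw":67}}
After op 7 (add /a/be 51): {"a":{"be":51,"f":86,"rka":45,"rz":42},"xl":{"hjw":67}}
After op 8 (add /a/na 70): {"a":{"be":51,"f":86,"na":70,"rka":45,"rz":42},"xl":{"hjw":67}}
After op 9 (replace /a 39): {"a":39,"xl":{"hjw":67}}
After op 10 (remove /a): {"xl":{"hjw":67}}
After op 11 (remove /xl/hjw): {"xl":{}}
After op 12 (replace /xl 76): {"xl":76}
After op 13 (add /c 64): {"c":64,"xl":76}
After op 14 (add /nd 64): {"c":64,"nd":64,"xl":76}
After op 15 (add /aw 6): {"aw":6,"c":64,"nd":64,"xl":76}
After op 16 (replace /xl 43): {"aw":6,"c":64,"nd":64,"xl":43}
After op 17 (remove /nd): {"aw":6,"c":64,"xl":43}
After op 18 (add /aw 18): {"aw":18,"c":64,"xl":43}
After op 19 (remove /xl): {"aw":18,"c":64}
After op 20 (replace /c 68): {"aw":18,"c":68}
After op 21 (replace /c 38): {"aw":18,"c":38}
After op 22 (add /aw 79): {"aw":79,"c":38}
After op 23 (replace /c 59): {"aw":79,"c":59}
After op 24 (replace /aw 55): {"aw":55,"c":59}
After op 25 (add /zdq 20): {"aw":55,"c":59,"zdq":20}

Answer: {"aw":55,"c":59,"zdq":20}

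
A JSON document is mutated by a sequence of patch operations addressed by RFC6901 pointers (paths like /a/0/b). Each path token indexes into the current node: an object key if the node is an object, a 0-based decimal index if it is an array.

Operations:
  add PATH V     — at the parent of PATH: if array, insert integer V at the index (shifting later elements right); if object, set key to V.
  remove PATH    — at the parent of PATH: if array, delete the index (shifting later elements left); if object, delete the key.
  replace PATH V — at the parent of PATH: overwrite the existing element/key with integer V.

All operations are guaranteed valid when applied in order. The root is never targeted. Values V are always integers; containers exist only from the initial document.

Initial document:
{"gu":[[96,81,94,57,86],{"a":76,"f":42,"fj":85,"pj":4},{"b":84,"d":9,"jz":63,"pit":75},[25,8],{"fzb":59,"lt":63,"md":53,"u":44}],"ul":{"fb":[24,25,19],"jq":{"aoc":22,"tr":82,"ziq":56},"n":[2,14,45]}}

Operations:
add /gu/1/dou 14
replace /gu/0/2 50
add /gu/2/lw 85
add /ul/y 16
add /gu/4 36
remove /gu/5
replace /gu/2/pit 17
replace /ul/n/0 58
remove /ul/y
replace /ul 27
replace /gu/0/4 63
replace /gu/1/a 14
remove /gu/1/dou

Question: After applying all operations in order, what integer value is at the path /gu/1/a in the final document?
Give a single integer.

After op 1 (add /gu/1/dou 14): {"gu":[[96,81,94,57,86],{"a":76,"dou":14,"f":42,"fj":85,"pj":4},{"b":84,"d":9,"jz":63,"pit":75},[25,8],{"fzb":59,"lt":63,"md":53,"u":44}],"ul":{"fb":[24,25,19],"jq":{"aoc":22,"tr":82,"ziq":56},"n":[2,14,45]}}
After op 2 (replace /gu/0/2 50): {"gu":[[96,81,50,57,86],{"a":76,"dou":14,"f":42,"fj":85,"pj":4},{"b":84,"d":9,"jz":63,"pit":75},[25,8],{"fzb":59,"lt":63,"md":53,"u":44}],"ul":{"fb":[24,25,19],"jq":{"aoc":22,"tr":82,"ziq":56},"n":[2,14,45]}}
After op 3 (add /gu/2/lw 85): {"gu":[[96,81,50,57,86],{"a":76,"dou":14,"f":42,"fj":85,"pj":4},{"b":84,"d":9,"jz":63,"lw":85,"pit":75},[25,8],{"fzb":59,"lt":63,"md":53,"u":44}],"ul":{"fb":[24,25,19],"jq":{"aoc":22,"tr":82,"ziq":56},"n":[2,14,45]}}
After op 4 (add /ul/y 16): {"gu":[[96,81,50,57,86],{"a":76,"dou":14,"f":42,"fj":85,"pj":4},{"b":84,"d":9,"jz":63,"lw":85,"pit":75},[25,8],{"fzb":59,"lt":63,"md":53,"u":44}],"ul":{"fb":[24,25,19],"jq":{"aoc":22,"tr":82,"ziq":56},"n":[2,14,45],"y":16}}
After op 5 (add /gu/4 36): {"gu":[[96,81,50,57,86],{"a":76,"dou":14,"f":42,"fj":85,"pj":4},{"b":84,"d":9,"jz":63,"lw":85,"pit":75},[25,8],36,{"fzb":59,"lt":63,"md":53,"u":44}],"ul":{"fb":[24,25,19],"jq":{"aoc":22,"tr":82,"ziq":56},"n":[2,14,45],"y":16}}
After op 6 (remove /gu/5): {"gu":[[96,81,50,57,86],{"a":76,"dou":14,"f":42,"fj":85,"pj":4},{"b":84,"d":9,"jz":63,"lw":85,"pit":75},[25,8],36],"ul":{"fb":[24,25,19],"jq":{"aoc":22,"tr":82,"ziq":56},"n":[2,14,45],"y":16}}
After op 7 (replace /gu/2/pit 17): {"gu":[[96,81,50,57,86],{"a":76,"dou":14,"f":42,"fj":85,"pj":4},{"b":84,"d":9,"jz":63,"lw":85,"pit":17},[25,8],36],"ul":{"fb":[24,25,19],"jq":{"aoc":22,"tr":82,"ziq":56},"n":[2,14,45],"y":16}}
After op 8 (replace /ul/n/0 58): {"gu":[[96,81,50,57,86],{"a":76,"dou":14,"f":42,"fj":85,"pj":4},{"b":84,"d":9,"jz":63,"lw":85,"pit":17},[25,8],36],"ul":{"fb":[24,25,19],"jq":{"aoc":22,"tr":82,"ziq":56},"n":[58,14,45],"y":16}}
After op 9 (remove /ul/y): {"gu":[[96,81,50,57,86],{"a":76,"dou":14,"f":42,"fj":85,"pj":4},{"b":84,"d":9,"jz":63,"lw":85,"pit":17},[25,8],36],"ul":{"fb":[24,25,19],"jq":{"aoc":22,"tr":82,"ziq":56},"n":[58,14,45]}}
After op 10 (replace /ul 27): {"gu":[[96,81,50,57,86],{"a":76,"dou":14,"f":42,"fj":85,"pj":4},{"b":84,"d":9,"jz":63,"lw":85,"pit":17},[25,8],36],"ul":27}
After op 11 (replace /gu/0/4 63): {"gu":[[96,81,50,57,63],{"a":76,"dou":14,"f":42,"fj":85,"pj":4},{"b":84,"d":9,"jz":63,"lw":85,"pit":17},[25,8],36],"ul":27}
After op 12 (replace /gu/1/a 14): {"gu":[[96,81,50,57,63],{"a":14,"dou":14,"f":42,"fj":85,"pj":4},{"b":84,"d":9,"jz":63,"lw":85,"pit":17},[25,8],36],"ul":27}
After op 13 (remove /gu/1/dou): {"gu":[[96,81,50,57,63],{"a":14,"f":42,"fj":85,"pj":4},{"b":84,"d":9,"jz":63,"lw":85,"pit":17},[25,8],36],"ul":27}
Value at /gu/1/a: 14

Answer: 14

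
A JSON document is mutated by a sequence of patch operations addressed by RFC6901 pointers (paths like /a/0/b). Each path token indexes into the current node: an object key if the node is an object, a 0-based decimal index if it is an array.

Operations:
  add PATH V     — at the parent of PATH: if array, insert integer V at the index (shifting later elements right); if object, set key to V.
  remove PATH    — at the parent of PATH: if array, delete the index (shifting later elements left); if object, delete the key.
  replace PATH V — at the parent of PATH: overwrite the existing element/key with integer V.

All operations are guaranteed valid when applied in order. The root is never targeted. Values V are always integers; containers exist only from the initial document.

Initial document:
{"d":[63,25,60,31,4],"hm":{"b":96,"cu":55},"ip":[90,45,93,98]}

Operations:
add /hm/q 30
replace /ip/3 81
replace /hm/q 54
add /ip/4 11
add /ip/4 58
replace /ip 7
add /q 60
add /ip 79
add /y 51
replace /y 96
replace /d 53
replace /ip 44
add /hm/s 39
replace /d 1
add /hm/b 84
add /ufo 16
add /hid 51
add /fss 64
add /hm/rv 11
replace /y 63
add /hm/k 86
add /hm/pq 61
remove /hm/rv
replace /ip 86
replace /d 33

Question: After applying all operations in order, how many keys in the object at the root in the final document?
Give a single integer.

After op 1 (add /hm/q 30): {"d":[63,25,60,31,4],"hm":{"b":96,"cu":55,"q":30},"ip":[90,45,93,98]}
After op 2 (replace /ip/3 81): {"d":[63,25,60,31,4],"hm":{"b":96,"cu":55,"q":30},"ip":[90,45,93,81]}
After op 3 (replace /hm/q 54): {"d":[63,25,60,31,4],"hm":{"b":96,"cu":55,"q":54},"ip":[90,45,93,81]}
After op 4 (add /ip/4 11): {"d":[63,25,60,31,4],"hm":{"b":96,"cu":55,"q":54},"ip":[90,45,93,81,11]}
After op 5 (add /ip/4 58): {"d":[63,25,60,31,4],"hm":{"b":96,"cu":55,"q":54},"ip":[90,45,93,81,58,11]}
After op 6 (replace /ip 7): {"d":[63,25,60,31,4],"hm":{"b":96,"cu":55,"q":54},"ip":7}
After op 7 (add /q 60): {"d":[63,25,60,31,4],"hm":{"b":96,"cu":55,"q":54},"ip":7,"q":60}
After op 8 (add /ip 79): {"d":[63,25,60,31,4],"hm":{"b":96,"cu":55,"q":54},"ip":79,"q":60}
After op 9 (add /y 51): {"d":[63,25,60,31,4],"hm":{"b":96,"cu":55,"q":54},"ip":79,"q":60,"y":51}
After op 10 (replace /y 96): {"d":[63,25,60,31,4],"hm":{"b":96,"cu":55,"q":54},"ip":79,"q":60,"y":96}
After op 11 (replace /d 53): {"d":53,"hm":{"b":96,"cu":55,"q":54},"ip":79,"q":60,"y":96}
After op 12 (replace /ip 44): {"d":53,"hm":{"b":96,"cu":55,"q":54},"ip":44,"q":60,"y":96}
After op 13 (add /hm/s 39): {"d":53,"hm":{"b":96,"cu":55,"q":54,"s":39},"ip":44,"q":60,"y":96}
After op 14 (replace /d 1): {"d":1,"hm":{"b":96,"cu":55,"q":54,"s":39},"ip":44,"q":60,"y":96}
After op 15 (add /hm/b 84): {"d":1,"hm":{"b":84,"cu":55,"q":54,"s":39},"ip":44,"q":60,"y":96}
After op 16 (add /ufo 16): {"d":1,"hm":{"b":84,"cu":55,"q":54,"s":39},"ip":44,"q":60,"ufo":16,"y":96}
After op 17 (add /hid 51): {"d":1,"hid":51,"hm":{"b":84,"cu":55,"q":54,"s":39},"ip":44,"q":60,"ufo":16,"y":96}
After op 18 (add /fss 64): {"d":1,"fss":64,"hid":51,"hm":{"b":84,"cu":55,"q":54,"s":39},"ip":44,"q":60,"ufo":16,"y":96}
After op 19 (add /hm/rv 11): {"d":1,"fss":64,"hid":51,"hm":{"b":84,"cu":55,"q":54,"rv":11,"s":39},"ip":44,"q":60,"ufo":16,"y":96}
After op 20 (replace /y 63): {"d":1,"fss":64,"hid":51,"hm":{"b":84,"cu":55,"q":54,"rv":11,"s":39},"ip":44,"q":60,"ufo":16,"y":63}
After op 21 (add /hm/k 86): {"d":1,"fss":64,"hid":51,"hm":{"b":84,"cu":55,"k":86,"q":54,"rv":11,"s":39},"ip":44,"q":60,"ufo":16,"y":63}
After op 22 (add /hm/pq 61): {"d":1,"fss":64,"hid":51,"hm":{"b":84,"cu":55,"k":86,"pq":61,"q":54,"rv":11,"s":39},"ip":44,"q":60,"ufo":16,"y":63}
After op 23 (remove /hm/rv): {"d":1,"fss":64,"hid":51,"hm":{"b":84,"cu":55,"k":86,"pq":61,"q":54,"s":39},"ip":44,"q":60,"ufo":16,"y":63}
After op 24 (replace /ip 86): {"d":1,"fss":64,"hid":51,"hm":{"b":84,"cu":55,"k":86,"pq":61,"q":54,"s":39},"ip":86,"q":60,"ufo":16,"y":63}
After op 25 (replace /d 33): {"d":33,"fss":64,"hid":51,"hm":{"b":84,"cu":55,"k":86,"pq":61,"q":54,"s":39},"ip":86,"q":60,"ufo":16,"y":63}
Size at the root: 8

Answer: 8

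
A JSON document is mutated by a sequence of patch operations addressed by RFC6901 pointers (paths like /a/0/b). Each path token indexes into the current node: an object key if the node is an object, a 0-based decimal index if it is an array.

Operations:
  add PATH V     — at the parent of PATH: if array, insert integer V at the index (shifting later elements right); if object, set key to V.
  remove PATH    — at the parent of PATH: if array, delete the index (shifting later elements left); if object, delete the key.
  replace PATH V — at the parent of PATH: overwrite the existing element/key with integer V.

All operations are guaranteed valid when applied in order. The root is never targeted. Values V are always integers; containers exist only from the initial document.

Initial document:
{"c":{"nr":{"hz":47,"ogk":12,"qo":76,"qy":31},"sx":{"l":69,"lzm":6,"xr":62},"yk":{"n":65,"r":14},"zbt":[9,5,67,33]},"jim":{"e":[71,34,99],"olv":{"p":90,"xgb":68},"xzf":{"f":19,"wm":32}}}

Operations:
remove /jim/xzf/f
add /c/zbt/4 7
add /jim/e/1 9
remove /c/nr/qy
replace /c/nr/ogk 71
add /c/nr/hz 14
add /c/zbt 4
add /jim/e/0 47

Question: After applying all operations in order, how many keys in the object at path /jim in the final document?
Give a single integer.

Answer: 3

Derivation:
After op 1 (remove /jim/xzf/f): {"c":{"nr":{"hz":47,"ogk":12,"qo":76,"qy":31},"sx":{"l":69,"lzm":6,"xr":62},"yk":{"n":65,"r":14},"zbt":[9,5,67,33]},"jim":{"e":[71,34,99],"olv":{"p":90,"xgb":68},"xzf":{"wm":32}}}
After op 2 (add /c/zbt/4 7): {"c":{"nr":{"hz":47,"ogk":12,"qo":76,"qy":31},"sx":{"l":69,"lzm":6,"xr":62},"yk":{"n":65,"r":14},"zbt":[9,5,67,33,7]},"jim":{"e":[71,34,99],"olv":{"p":90,"xgb":68},"xzf":{"wm":32}}}
After op 3 (add /jim/e/1 9): {"c":{"nr":{"hz":47,"ogk":12,"qo":76,"qy":31},"sx":{"l":69,"lzm":6,"xr":62},"yk":{"n":65,"r":14},"zbt":[9,5,67,33,7]},"jim":{"e":[71,9,34,99],"olv":{"p":90,"xgb":68},"xzf":{"wm":32}}}
After op 4 (remove /c/nr/qy): {"c":{"nr":{"hz":47,"ogk":12,"qo":76},"sx":{"l":69,"lzm":6,"xr":62},"yk":{"n":65,"r":14},"zbt":[9,5,67,33,7]},"jim":{"e":[71,9,34,99],"olv":{"p":90,"xgb":68},"xzf":{"wm":32}}}
After op 5 (replace /c/nr/ogk 71): {"c":{"nr":{"hz":47,"ogk":71,"qo":76},"sx":{"l":69,"lzm":6,"xr":62},"yk":{"n":65,"r":14},"zbt":[9,5,67,33,7]},"jim":{"e":[71,9,34,99],"olv":{"p":90,"xgb":68},"xzf":{"wm":32}}}
After op 6 (add /c/nr/hz 14): {"c":{"nr":{"hz":14,"ogk":71,"qo":76},"sx":{"l":69,"lzm":6,"xr":62},"yk":{"n":65,"r":14},"zbt":[9,5,67,33,7]},"jim":{"e":[71,9,34,99],"olv":{"p":90,"xgb":68},"xzf":{"wm":32}}}
After op 7 (add /c/zbt 4): {"c":{"nr":{"hz":14,"ogk":71,"qo":76},"sx":{"l":69,"lzm":6,"xr":62},"yk":{"n":65,"r":14},"zbt":4},"jim":{"e":[71,9,34,99],"olv":{"p":90,"xgb":68},"xzf":{"wm":32}}}
After op 8 (add /jim/e/0 47): {"c":{"nr":{"hz":14,"ogk":71,"qo":76},"sx":{"l":69,"lzm":6,"xr":62},"yk":{"n":65,"r":14},"zbt":4},"jim":{"e":[47,71,9,34,99],"olv":{"p":90,"xgb":68},"xzf":{"wm":32}}}
Size at path /jim: 3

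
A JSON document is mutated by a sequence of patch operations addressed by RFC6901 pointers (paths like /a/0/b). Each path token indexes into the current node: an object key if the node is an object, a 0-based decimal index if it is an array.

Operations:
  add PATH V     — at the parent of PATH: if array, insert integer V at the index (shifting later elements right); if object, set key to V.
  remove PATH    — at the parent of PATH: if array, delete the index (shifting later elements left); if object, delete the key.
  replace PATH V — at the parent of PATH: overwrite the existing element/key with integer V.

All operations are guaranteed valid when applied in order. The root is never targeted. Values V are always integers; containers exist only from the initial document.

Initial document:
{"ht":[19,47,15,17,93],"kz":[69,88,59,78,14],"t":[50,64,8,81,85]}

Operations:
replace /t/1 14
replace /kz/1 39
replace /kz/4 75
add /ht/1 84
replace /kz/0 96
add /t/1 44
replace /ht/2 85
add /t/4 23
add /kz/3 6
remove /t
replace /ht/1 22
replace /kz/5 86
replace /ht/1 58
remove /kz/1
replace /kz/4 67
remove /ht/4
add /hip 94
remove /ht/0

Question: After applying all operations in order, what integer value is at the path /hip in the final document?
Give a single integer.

Answer: 94

Derivation:
After op 1 (replace /t/1 14): {"ht":[19,47,15,17,93],"kz":[69,88,59,78,14],"t":[50,14,8,81,85]}
After op 2 (replace /kz/1 39): {"ht":[19,47,15,17,93],"kz":[69,39,59,78,14],"t":[50,14,8,81,85]}
After op 3 (replace /kz/4 75): {"ht":[19,47,15,17,93],"kz":[69,39,59,78,75],"t":[50,14,8,81,85]}
After op 4 (add /ht/1 84): {"ht":[19,84,47,15,17,93],"kz":[69,39,59,78,75],"t":[50,14,8,81,85]}
After op 5 (replace /kz/0 96): {"ht":[19,84,47,15,17,93],"kz":[96,39,59,78,75],"t":[50,14,8,81,85]}
After op 6 (add /t/1 44): {"ht":[19,84,47,15,17,93],"kz":[96,39,59,78,75],"t":[50,44,14,8,81,85]}
After op 7 (replace /ht/2 85): {"ht":[19,84,85,15,17,93],"kz":[96,39,59,78,75],"t":[50,44,14,8,81,85]}
After op 8 (add /t/4 23): {"ht":[19,84,85,15,17,93],"kz":[96,39,59,78,75],"t":[50,44,14,8,23,81,85]}
After op 9 (add /kz/3 6): {"ht":[19,84,85,15,17,93],"kz":[96,39,59,6,78,75],"t":[50,44,14,8,23,81,85]}
After op 10 (remove /t): {"ht":[19,84,85,15,17,93],"kz":[96,39,59,6,78,75]}
After op 11 (replace /ht/1 22): {"ht":[19,22,85,15,17,93],"kz":[96,39,59,6,78,75]}
After op 12 (replace /kz/5 86): {"ht":[19,22,85,15,17,93],"kz":[96,39,59,6,78,86]}
After op 13 (replace /ht/1 58): {"ht":[19,58,85,15,17,93],"kz":[96,39,59,6,78,86]}
After op 14 (remove /kz/1): {"ht":[19,58,85,15,17,93],"kz":[96,59,6,78,86]}
After op 15 (replace /kz/4 67): {"ht":[19,58,85,15,17,93],"kz":[96,59,6,78,67]}
After op 16 (remove /ht/4): {"ht":[19,58,85,15,93],"kz":[96,59,6,78,67]}
After op 17 (add /hip 94): {"hip":94,"ht":[19,58,85,15,93],"kz":[96,59,6,78,67]}
After op 18 (remove /ht/0): {"hip":94,"ht":[58,85,15,93],"kz":[96,59,6,78,67]}
Value at /hip: 94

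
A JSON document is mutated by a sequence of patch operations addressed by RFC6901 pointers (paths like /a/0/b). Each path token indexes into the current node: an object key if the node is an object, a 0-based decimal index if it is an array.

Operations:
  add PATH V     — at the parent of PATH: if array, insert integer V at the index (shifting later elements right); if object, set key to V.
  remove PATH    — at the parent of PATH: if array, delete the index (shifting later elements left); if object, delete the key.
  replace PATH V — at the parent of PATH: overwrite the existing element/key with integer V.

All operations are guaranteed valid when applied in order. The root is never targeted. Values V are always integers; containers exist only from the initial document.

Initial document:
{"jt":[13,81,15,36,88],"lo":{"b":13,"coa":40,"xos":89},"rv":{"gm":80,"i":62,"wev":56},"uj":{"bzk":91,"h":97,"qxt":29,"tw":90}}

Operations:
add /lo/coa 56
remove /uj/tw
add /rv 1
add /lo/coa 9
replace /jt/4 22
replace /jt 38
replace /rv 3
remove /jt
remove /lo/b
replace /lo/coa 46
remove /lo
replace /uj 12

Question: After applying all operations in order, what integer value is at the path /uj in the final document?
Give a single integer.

Answer: 12

Derivation:
After op 1 (add /lo/coa 56): {"jt":[13,81,15,36,88],"lo":{"b":13,"coa":56,"xos":89},"rv":{"gm":80,"i":62,"wev":56},"uj":{"bzk":91,"h":97,"qxt":29,"tw":90}}
After op 2 (remove /uj/tw): {"jt":[13,81,15,36,88],"lo":{"b":13,"coa":56,"xos":89},"rv":{"gm":80,"i":62,"wev":56},"uj":{"bzk":91,"h":97,"qxt":29}}
After op 3 (add /rv 1): {"jt":[13,81,15,36,88],"lo":{"b":13,"coa":56,"xos":89},"rv":1,"uj":{"bzk":91,"h":97,"qxt":29}}
After op 4 (add /lo/coa 9): {"jt":[13,81,15,36,88],"lo":{"b":13,"coa":9,"xos":89},"rv":1,"uj":{"bzk":91,"h":97,"qxt":29}}
After op 5 (replace /jt/4 22): {"jt":[13,81,15,36,22],"lo":{"b":13,"coa":9,"xos":89},"rv":1,"uj":{"bzk":91,"h":97,"qxt":29}}
After op 6 (replace /jt 38): {"jt":38,"lo":{"b":13,"coa":9,"xos":89},"rv":1,"uj":{"bzk":91,"h":97,"qxt":29}}
After op 7 (replace /rv 3): {"jt":38,"lo":{"b":13,"coa":9,"xos":89},"rv":3,"uj":{"bzk":91,"h":97,"qxt":29}}
After op 8 (remove /jt): {"lo":{"b":13,"coa":9,"xos":89},"rv":3,"uj":{"bzk":91,"h":97,"qxt":29}}
After op 9 (remove /lo/b): {"lo":{"coa":9,"xos":89},"rv":3,"uj":{"bzk":91,"h":97,"qxt":29}}
After op 10 (replace /lo/coa 46): {"lo":{"coa":46,"xos":89},"rv":3,"uj":{"bzk":91,"h":97,"qxt":29}}
After op 11 (remove /lo): {"rv":3,"uj":{"bzk":91,"h":97,"qxt":29}}
After op 12 (replace /uj 12): {"rv":3,"uj":12}
Value at /uj: 12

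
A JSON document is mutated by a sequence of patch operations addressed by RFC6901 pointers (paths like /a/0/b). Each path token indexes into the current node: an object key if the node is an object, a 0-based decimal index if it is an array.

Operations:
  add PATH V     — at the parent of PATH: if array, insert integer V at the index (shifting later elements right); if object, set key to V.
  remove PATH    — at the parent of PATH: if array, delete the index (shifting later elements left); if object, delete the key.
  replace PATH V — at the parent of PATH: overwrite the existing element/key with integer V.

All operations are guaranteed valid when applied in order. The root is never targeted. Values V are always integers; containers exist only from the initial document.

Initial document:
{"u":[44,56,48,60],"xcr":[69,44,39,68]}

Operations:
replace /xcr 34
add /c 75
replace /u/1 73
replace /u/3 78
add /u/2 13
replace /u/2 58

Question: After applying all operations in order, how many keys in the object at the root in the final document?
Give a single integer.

Answer: 3

Derivation:
After op 1 (replace /xcr 34): {"u":[44,56,48,60],"xcr":34}
After op 2 (add /c 75): {"c":75,"u":[44,56,48,60],"xcr":34}
After op 3 (replace /u/1 73): {"c":75,"u":[44,73,48,60],"xcr":34}
After op 4 (replace /u/3 78): {"c":75,"u":[44,73,48,78],"xcr":34}
After op 5 (add /u/2 13): {"c":75,"u":[44,73,13,48,78],"xcr":34}
After op 6 (replace /u/2 58): {"c":75,"u":[44,73,58,48,78],"xcr":34}
Size at the root: 3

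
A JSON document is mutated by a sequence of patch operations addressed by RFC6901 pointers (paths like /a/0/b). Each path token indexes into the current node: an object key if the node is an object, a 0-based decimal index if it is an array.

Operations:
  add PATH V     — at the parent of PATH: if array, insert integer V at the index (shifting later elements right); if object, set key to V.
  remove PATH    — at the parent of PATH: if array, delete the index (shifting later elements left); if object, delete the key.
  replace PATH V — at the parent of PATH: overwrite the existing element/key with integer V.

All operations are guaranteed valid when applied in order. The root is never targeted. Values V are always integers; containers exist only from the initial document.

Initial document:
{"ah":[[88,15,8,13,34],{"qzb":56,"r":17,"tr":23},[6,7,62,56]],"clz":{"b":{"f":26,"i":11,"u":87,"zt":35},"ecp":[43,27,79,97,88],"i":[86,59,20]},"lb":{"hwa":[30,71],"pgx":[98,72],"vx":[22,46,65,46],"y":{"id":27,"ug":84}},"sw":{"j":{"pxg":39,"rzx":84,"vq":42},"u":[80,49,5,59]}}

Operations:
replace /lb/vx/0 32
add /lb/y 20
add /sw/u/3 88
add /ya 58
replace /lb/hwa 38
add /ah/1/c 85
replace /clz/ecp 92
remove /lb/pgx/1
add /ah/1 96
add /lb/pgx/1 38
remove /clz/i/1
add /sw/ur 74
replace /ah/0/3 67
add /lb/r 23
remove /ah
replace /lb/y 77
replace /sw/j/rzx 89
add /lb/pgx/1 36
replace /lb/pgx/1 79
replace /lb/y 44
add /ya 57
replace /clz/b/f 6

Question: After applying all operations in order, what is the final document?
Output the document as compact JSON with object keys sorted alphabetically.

Answer: {"clz":{"b":{"f":6,"i":11,"u":87,"zt":35},"ecp":92,"i":[86,20]},"lb":{"hwa":38,"pgx":[98,79,38],"r":23,"vx":[32,46,65,46],"y":44},"sw":{"j":{"pxg":39,"rzx":89,"vq":42},"u":[80,49,5,88,59],"ur":74},"ya":57}

Derivation:
After op 1 (replace /lb/vx/0 32): {"ah":[[88,15,8,13,34],{"qzb":56,"r":17,"tr":23},[6,7,62,56]],"clz":{"b":{"f":26,"i":11,"u":87,"zt":35},"ecp":[43,27,79,97,88],"i":[86,59,20]},"lb":{"hwa":[30,71],"pgx":[98,72],"vx":[32,46,65,46],"y":{"id":27,"ug":84}},"sw":{"j":{"pxg":39,"rzx":84,"vq":42},"u":[80,49,5,59]}}
After op 2 (add /lb/y 20): {"ah":[[88,15,8,13,34],{"qzb":56,"r":17,"tr":23},[6,7,62,56]],"clz":{"b":{"f":26,"i":11,"u":87,"zt":35},"ecp":[43,27,79,97,88],"i":[86,59,20]},"lb":{"hwa":[30,71],"pgx":[98,72],"vx":[32,46,65,46],"y":20},"sw":{"j":{"pxg":39,"rzx":84,"vq":42},"u":[80,49,5,59]}}
After op 3 (add /sw/u/3 88): {"ah":[[88,15,8,13,34],{"qzb":56,"r":17,"tr":23},[6,7,62,56]],"clz":{"b":{"f":26,"i":11,"u":87,"zt":35},"ecp":[43,27,79,97,88],"i":[86,59,20]},"lb":{"hwa":[30,71],"pgx":[98,72],"vx":[32,46,65,46],"y":20},"sw":{"j":{"pxg":39,"rzx":84,"vq":42},"u":[80,49,5,88,59]}}
After op 4 (add /ya 58): {"ah":[[88,15,8,13,34],{"qzb":56,"r":17,"tr":23},[6,7,62,56]],"clz":{"b":{"f":26,"i":11,"u":87,"zt":35},"ecp":[43,27,79,97,88],"i":[86,59,20]},"lb":{"hwa":[30,71],"pgx":[98,72],"vx":[32,46,65,46],"y":20},"sw":{"j":{"pxg":39,"rzx":84,"vq":42},"u":[80,49,5,88,59]},"ya":58}
After op 5 (replace /lb/hwa 38): {"ah":[[88,15,8,13,34],{"qzb":56,"r":17,"tr":23},[6,7,62,56]],"clz":{"b":{"f":26,"i":11,"u":87,"zt":35},"ecp":[43,27,79,97,88],"i":[86,59,20]},"lb":{"hwa":38,"pgx":[98,72],"vx":[32,46,65,46],"y":20},"sw":{"j":{"pxg":39,"rzx":84,"vq":42},"u":[80,49,5,88,59]},"ya":58}
After op 6 (add /ah/1/c 85): {"ah":[[88,15,8,13,34],{"c":85,"qzb":56,"r":17,"tr":23},[6,7,62,56]],"clz":{"b":{"f":26,"i":11,"u":87,"zt":35},"ecp":[43,27,79,97,88],"i":[86,59,20]},"lb":{"hwa":38,"pgx":[98,72],"vx":[32,46,65,46],"y":20},"sw":{"j":{"pxg":39,"rzx":84,"vq":42},"u":[80,49,5,88,59]},"ya":58}
After op 7 (replace /clz/ecp 92): {"ah":[[88,15,8,13,34],{"c":85,"qzb":56,"r":17,"tr":23},[6,7,62,56]],"clz":{"b":{"f":26,"i":11,"u":87,"zt":35},"ecp":92,"i":[86,59,20]},"lb":{"hwa":38,"pgx":[98,72],"vx":[32,46,65,46],"y":20},"sw":{"j":{"pxg":39,"rzx":84,"vq":42},"u":[80,49,5,88,59]},"ya":58}
After op 8 (remove /lb/pgx/1): {"ah":[[88,15,8,13,34],{"c":85,"qzb":56,"r":17,"tr":23},[6,7,62,56]],"clz":{"b":{"f":26,"i":11,"u":87,"zt":35},"ecp":92,"i":[86,59,20]},"lb":{"hwa":38,"pgx":[98],"vx":[32,46,65,46],"y":20},"sw":{"j":{"pxg":39,"rzx":84,"vq":42},"u":[80,49,5,88,59]},"ya":58}
After op 9 (add /ah/1 96): {"ah":[[88,15,8,13,34],96,{"c":85,"qzb":56,"r":17,"tr":23},[6,7,62,56]],"clz":{"b":{"f":26,"i":11,"u":87,"zt":35},"ecp":92,"i":[86,59,20]},"lb":{"hwa":38,"pgx":[98],"vx":[32,46,65,46],"y":20},"sw":{"j":{"pxg":39,"rzx":84,"vq":42},"u":[80,49,5,88,59]},"ya":58}
After op 10 (add /lb/pgx/1 38): {"ah":[[88,15,8,13,34],96,{"c":85,"qzb":56,"r":17,"tr":23},[6,7,62,56]],"clz":{"b":{"f":26,"i":11,"u":87,"zt":35},"ecp":92,"i":[86,59,20]},"lb":{"hwa":38,"pgx":[98,38],"vx":[32,46,65,46],"y":20},"sw":{"j":{"pxg":39,"rzx":84,"vq":42},"u":[80,49,5,88,59]},"ya":58}
After op 11 (remove /clz/i/1): {"ah":[[88,15,8,13,34],96,{"c":85,"qzb":56,"r":17,"tr":23},[6,7,62,56]],"clz":{"b":{"f":26,"i":11,"u":87,"zt":35},"ecp":92,"i":[86,20]},"lb":{"hwa":38,"pgx":[98,38],"vx":[32,46,65,46],"y":20},"sw":{"j":{"pxg":39,"rzx":84,"vq":42},"u":[80,49,5,88,59]},"ya":58}
After op 12 (add /sw/ur 74): {"ah":[[88,15,8,13,34],96,{"c":85,"qzb":56,"r":17,"tr":23},[6,7,62,56]],"clz":{"b":{"f":26,"i":11,"u":87,"zt":35},"ecp":92,"i":[86,20]},"lb":{"hwa":38,"pgx":[98,38],"vx":[32,46,65,46],"y":20},"sw":{"j":{"pxg":39,"rzx":84,"vq":42},"u":[80,49,5,88,59],"ur":74},"ya":58}
After op 13 (replace /ah/0/3 67): {"ah":[[88,15,8,67,34],96,{"c":85,"qzb":56,"r":17,"tr":23},[6,7,62,56]],"clz":{"b":{"f":26,"i":11,"u":87,"zt":35},"ecp":92,"i":[86,20]},"lb":{"hwa":38,"pgx":[98,38],"vx":[32,46,65,46],"y":20},"sw":{"j":{"pxg":39,"rzx":84,"vq":42},"u":[80,49,5,88,59],"ur":74},"ya":58}
After op 14 (add /lb/r 23): {"ah":[[88,15,8,67,34],96,{"c":85,"qzb":56,"r":17,"tr":23},[6,7,62,56]],"clz":{"b":{"f":26,"i":11,"u":87,"zt":35},"ecp":92,"i":[86,20]},"lb":{"hwa":38,"pgx":[98,38],"r":23,"vx":[32,46,65,46],"y":20},"sw":{"j":{"pxg":39,"rzx":84,"vq":42},"u":[80,49,5,88,59],"ur":74},"ya":58}
After op 15 (remove /ah): {"clz":{"b":{"f":26,"i":11,"u":87,"zt":35},"ecp":92,"i":[86,20]},"lb":{"hwa":38,"pgx":[98,38],"r":23,"vx":[32,46,65,46],"y":20},"sw":{"j":{"pxg":39,"rzx":84,"vq":42},"u":[80,49,5,88,59],"ur":74},"ya":58}
After op 16 (replace /lb/y 77): {"clz":{"b":{"f":26,"i":11,"u":87,"zt":35},"ecp":92,"i":[86,20]},"lb":{"hwa":38,"pgx":[98,38],"r":23,"vx":[32,46,65,46],"y":77},"sw":{"j":{"pxg":39,"rzx":84,"vq":42},"u":[80,49,5,88,59],"ur":74},"ya":58}
After op 17 (replace /sw/j/rzx 89): {"clz":{"b":{"f":26,"i":11,"u":87,"zt":35},"ecp":92,"i":[86,20]},"lb":{"hwa":38,"pgx":[98,38],"r":23,"vx":[32,46,65,46],"y":77},"sw":{"j":{"pxg":39,"rzx":89,"vq":42},"u":[80,49,5,88,59],"ur":74},"ya":58}
After op 18 (add /lb/pgx/1 36): {"clz":{"b":{"f":26,"i":11,"u":87,"zt":35},"ecp":92,"i":[86,20]},"lb":{"hwa":38,"pgx":[98,36,38],"r":23,"vx":[32,46,65,46],"y":77},"sw":{"j":{"pxg":39,"rzx":89,"vq":42},"u":[80,49,5,88,59],"ur":74},"ya":58}
After op 19 (replace /lb/pgx/1 79): {"clz":{"b":{"f":26,"i":11,"u":87,"zt":35},"ecp":92,"i":[86,20]},"lb":{"hwa":38,"pgx":[98,79,38],"r":23,"vx":[32,46,65,46],"y":77},"sw":{"j":{"pxg":39,"rzx":89,"vq":42},"u":[80,49,5,88,59],"ur":74},"ya":58}
After op 20 (replace /lb/y 44): {"clz":{"b":{"f":26,"i":11,"u":87,"zt":35},"ecp":92,"i":[86,20]},"lb":{"hwa":38,"pgx":[98,79,38],"r":23,"vx":[32,46,65,46],"y":44},"sw":{"j":{"pxg":39,"rzx":89,"vq":42},"u":[80,49,5,88,59],"ur":74},"ya":58}
After op 21 (add /ya 57): {"clz":{"b":{"f":26,"i":11,"u":87,"zt":35},"ecp":92,"i":[86,20]},"lb":{"hwa":38,"pgx":[98,79,38],"r":23,"vx":[32,46,65,46],"y":44},"sw":{"j":{"pxg":39,"rzx":89,"vq":42},"u":[80,49,5,88,59],"ur":74},"ya":57}
After op 22 (replace /clz/b/f 6): {"clz":{"b":{"f":6,"i":11,"u":87,"zt":35},"ecp":92,"i":[86,20]},"lb":{"hwa":38,"pgx":[98,79,38],"r":23,"vx":[32,46,65,46],"y":44},"sw":{"j":{"pxg":39,"rzx":89,"vq":42},"u":[80,49,5,88,59],"ur":74},"ya":57}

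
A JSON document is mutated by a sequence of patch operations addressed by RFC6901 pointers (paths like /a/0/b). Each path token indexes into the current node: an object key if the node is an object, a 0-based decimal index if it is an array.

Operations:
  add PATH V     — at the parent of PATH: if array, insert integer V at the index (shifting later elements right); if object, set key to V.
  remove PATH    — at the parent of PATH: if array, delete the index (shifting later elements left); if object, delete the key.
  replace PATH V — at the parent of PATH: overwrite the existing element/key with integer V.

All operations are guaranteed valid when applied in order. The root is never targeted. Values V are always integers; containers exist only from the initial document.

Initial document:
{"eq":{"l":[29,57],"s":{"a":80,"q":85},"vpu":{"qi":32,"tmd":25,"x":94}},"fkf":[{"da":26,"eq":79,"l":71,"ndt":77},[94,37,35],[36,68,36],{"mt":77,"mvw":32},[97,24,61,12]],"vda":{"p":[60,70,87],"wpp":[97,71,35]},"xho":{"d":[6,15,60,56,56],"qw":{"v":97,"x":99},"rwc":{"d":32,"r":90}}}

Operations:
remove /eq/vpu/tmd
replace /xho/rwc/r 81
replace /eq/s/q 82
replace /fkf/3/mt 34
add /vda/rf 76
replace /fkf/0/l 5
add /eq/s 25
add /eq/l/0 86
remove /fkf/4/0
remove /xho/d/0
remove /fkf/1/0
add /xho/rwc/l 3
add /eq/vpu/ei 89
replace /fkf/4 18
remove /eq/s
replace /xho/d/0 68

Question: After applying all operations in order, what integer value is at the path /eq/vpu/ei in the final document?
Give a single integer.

After op 1 (remove /eq/vpu/tmd): {"eq":{"l":[29,57],"s":{"a":80,"q":85},"vpu":{"qi":32,"x":94}},"fkf":[{"da":26,"eq":79,"l":71,"ndt":77},[94,37,35],[36,68,36],{"mt":77,"mvw":32},[97,24,61,12]],"vda":{"p":[60,70,87],"wpp":[97,71,35]},"xho":{"d":[6,15,60,56,56],"qw":{"v":97,"x":99},"rwc":{"d":32,"r":90}}}
After op 2 (replace /xho/rwc/r 81): {"eq":{"l":[29,57],"s":{"a":80,"q":85},"vpu":{"qi":32,"x":94}},"fkf":[{"da":26,"eq":79,"l":71,"ndt":77},[94,37,35],[36,68,36],{"mt":77,"mvw":32},[97,24,61,12]],"vda":{"p":[60,70,87],"wpp":[97,71,35]},"xho":{"d":[6,15,60,56,56],"qw":{"v":97,"x":99},"rwc":{"d":32,"r":81}}}
After op 3 (replace /eq/s/q 82): {"eq":{"l":[29,57],"s":{"a":80,"q":82},"vpu":{"qi":32,"x":94}},"fkf":[{"da":26,"eq":79,"l":71,"ndt":77},[94,37,35],[36,68,36],{"mt":77,"mvw":32},[97,24,61,12]],"vda":{"p":[60,70,87],"wpp":[97,71,35]},"xho":{"d":[6,15,60,56,56],"qw":{"v":97,"x":99},"rwc":{"d":32,"r":81}}}
After op 4 (replace /fkf/3/mt 34): {"eq":{"l":[29,57],"s":{"a":80,"q":82},"vpu":{"qi":32,"x":94}},"fkf":[{"da":26,"eq":79,"l":71,"ndt":77},[94,37,35],[36,68,36],{"mt":34,"mvw":32},[97,24,61,12]],"vda":{"p":[60,70,87],"wpp":[97,71,35]},"xho":{"d":[6,15,60,56,56],"qw":{"v":97,"x":99},"rwc":{"d":32,"r":81}}}
After op 5 (add /vda/rf 76): {"eq":{"l":[29,57],"s":{"a":80,"q":82},"vpu":{"qi":32,"x":94}},"fkf":[{"da":26,"eq":79,"l":71,"ndt":77},[94,37,35],[36,68,36],{"mt":34,"mvw":32},[97,24,61,12]],"vda":{"p":[60,70,87],"rf":76,"wpp":[97,71,35]},"xho":{"d":[6,15,60,56,56],"qw":{"v":97,"x":99},"rwc":{"d":32,"r":81}}}
After op 6 (replace /fkf/0/l 5): {"eq":{"l":[29,57],"s":{"a":80,"q":82},"vpu":{"qi":32,"x":94}},"fkf":[{"da":26,"eq":79,"l":5,"ndt":77},[94,37,35],[36,68,36],{"mt":34,"mvw":32},[97,24,61,12]],"vda":{"p":[60,70,87],"rf":76,"wpp":[97,71,35]},"xho":{"d":[6,15,60,56,56],"qw":{"v":97,"x":99},"rwc":{"d":32,"r":81}}}
After op 7 (add /eq/s 25): {"eq":{"l":[29,57],"s":25,"vpu":{"qi":32,"x":94}},"fkf":[{"da":26,"eq":79,"l":5,"ndt":77},[94,37,35],[36,68,36],{"mt":34,"mvw":32},[97,24,61,12]],"vda":{"p":[60,70,87],"rf":76,"wpp":[97,71,35]},"xho":{"d":[6,15,60,56,56],"qw":{"v":97,"x":99},"rwc":{"d":32,"r":81}}}
After op 8 (add /eq/l/0 86): {"eq":{"l":[86,29,57],"s":25,"vpu":{"qi":32,"x":94}},"fkf":[{"da":26,"eq":79,"l":5,"ndt":77},[94,37,35],[36,68,36],{"mt":34,"mvw":32},[97,24,61,12]],"vda":{"p":[60,70,87],"rf":76,"wpp":[97,71,35]},"xho":{"d":[6,15,60,56,56],"qw":{"v":97,"x":99},"rwc":{"d":32,"r":81}}}
After op 9 (remove /fkf/4/0): {"eq":{"l":[86,29,57],"s":25,"vpu":{"qi":32,"x":94}},"fkf":[{"da":26,"eq":79,"l":5,"ndt":77},[94,37,35],[36,68,36],{"mt":34,"mvw":32},[24,61,12]],"vda":{"p":[60,70,87],"rf":76,"wpp":[97,71,35]},"xho":{"d":[6,15,60,56,56],"qw":{"v":97,"x":99},"rwc":{"d":32,"r":81}}}
After op 10 (remove /xho/d/0): {"eq":{"l":[86,29,57],"s":25,"vpu":{"qi":32,"x":94}},"fkf":[{"da":26,"eq":79,"l":5,"ndt":77},[94,37,35],[36,68,36],{"mt":34,"mvw":32},[24,61,12]],"vda":{"p":[60,70,87],"rf":76,"wpp":[97,71,35]},"xho":{"d":[15,60,56,56],"qw":{"v":97,"x":99},"rwc":{"d":32,"r":81}}}
After op 11 (remove /fkf/1/0): {"eq":{"l":[86,29,57],"s":25,"vpu":{"qi":32,"x":94}},"fkf":[{"da":26,"eq":79,"l":5,"ndt":77},[37,35],[36,68,36],{"mt":34,"mvw":32},[24,61,12]],"vda":{"p":[60,70,87],"rf":76,"wpp":[97,71,35]},"xho":{"d":[15,60,56,56],"qw":{"v":97,"x":99},"rwc":{"d":32,"r":81}}}
After op 12 (add /xho/rwc/l 3): {"eq":{"l":[86,29,57],"s":25,"vpu":{"qi":32,"x":94}},"fkf":[{"da":26,"eq":79,"l":5,"ndt":77},[37,35],[36,68,36],{"mt":34,"mvw":32},[24,61,12]],"vda":{"p":[60,70,87],"rf":76,"wpp":[97,71,35]},"xho":{"d":[15,60,56,56],"qw":{"v":97,"x":99},"rwc":{"d":32,"l":3,"r":81}}}
After op 13 (add /eq/vpu/ei 89): {"eq":{"l":[86,29,57],"s":25,"vpu":{"ei":89,"qi":32,"x":94}},"fkf":[{"da":26,"eq":79,"l":5,"ndt":77},[37,35],[36,68,36],{"mt":34,"mvw":32},[24,61,12]],"vda":{"p":[60,70,87],"rf":76,"wpp":[97,71,35]},"xho":{"d":[15,60,56,56],"qw":{"v":97,"x":99},"rwc":{"d":32,"l":3,"r":81}}}
After op 14 (replace /fkf/4 18): {"eq":{"l":[86,29,57],"s":25,"vpu":{"ei":89,"qi":32,"x":94}},"fkf":[{"da":26,"eq":79,"l":5,"ndt":77},[37,35],[36,68,36],{"mt":34,"mvw":32},18],"vda":{"p":[60,70,87],"rf":76,"wpp":[97,71,35]},"xho":{"d":[15,60,56,56],"qw":{"v":97,"x":99},"rwc":{"d":32,"l":3,"r":81}}}
After op 15 (remove /eq/s): {"eq":{"l":[86,29,57],"vpu":{"ei":89,"qi":32,"x":94}},"fkf":[{"da":26,"eq":79,"l":5,"ndt":77},[37,35],[36,68,36],{"mt":34,"mvw":32},18],"vda":{"p":[60,70,87],"rf":76,"wpp":[97,71,35]},"xho":{"d":[15,60,56,56],"qw":{"v":97,"x":99},"rwc":{"d":32,"l":3,"r":81}}}
After op 16 (replace /xho/d/0 68): {"eq":{"l":[86,29,57],"vpu":{"ei":89,"qi":32,"x":94}},"fkf":[{"da":26,"eq":79,"l":5,"ndt":77},[37,35],[36,68,36],{"mt":34,"mvw":32},18],"vda":{"p":[60,70,87],"rf":76,"wpp":[97,71,35]},"xho":{"d":[68,60,56,56],"qw":{"v":97,"x":99},"rwc":{"d":32,"l":3,"r":81}}}
Value at /eq/vpu/ei: 89

Answer: 89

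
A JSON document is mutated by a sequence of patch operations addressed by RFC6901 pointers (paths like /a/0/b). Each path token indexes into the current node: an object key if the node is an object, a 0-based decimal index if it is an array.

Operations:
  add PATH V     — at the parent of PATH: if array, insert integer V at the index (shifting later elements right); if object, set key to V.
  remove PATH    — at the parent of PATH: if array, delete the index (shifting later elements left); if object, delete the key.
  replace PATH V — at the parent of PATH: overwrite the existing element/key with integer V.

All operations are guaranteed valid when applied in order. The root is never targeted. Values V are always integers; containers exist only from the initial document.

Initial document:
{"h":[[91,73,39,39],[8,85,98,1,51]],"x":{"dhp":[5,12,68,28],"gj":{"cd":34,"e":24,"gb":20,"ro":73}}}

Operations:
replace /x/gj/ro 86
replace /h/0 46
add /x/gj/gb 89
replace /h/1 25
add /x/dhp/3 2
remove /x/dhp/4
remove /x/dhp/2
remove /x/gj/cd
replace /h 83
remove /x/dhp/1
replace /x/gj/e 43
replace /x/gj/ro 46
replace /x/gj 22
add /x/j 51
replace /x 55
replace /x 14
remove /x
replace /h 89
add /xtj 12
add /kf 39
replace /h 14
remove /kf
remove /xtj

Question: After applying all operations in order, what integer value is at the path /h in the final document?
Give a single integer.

After op 1 (replace /x/gj/ro 86): {"h":[[91,73,39,39],[8,85,98,1,51]],"x":{"dhp":[5,12,68,28],"gj":{"cd":34,"e":24,"gb":20,"ro":86}}}
After op 2 (replace /h/0 46): {"h":[46,[8,85,98,1,51]],"x":{"dhp":[5,12,68,28],"gj":{"cd":34,"e":24,"gb":20,"ro":86}}}
After op 3 (add /x/gj/gb 89): {"h":[46,[8,85,98,1,51]],"x":{"dhp":[5,12,68,28],"gj":{"cd":34,"e":24,"gb":89,"ro":86}}}
After op 4 (replace /h/1 25): {"h":[46,25],"x":{"dhp":[5,12,68,28],"gj":{"cd":34,"e":24,"gb":89,"ro":86}}}
After op 5 (add /x/dhp/3 2): {"h":[46,25],"x":{"dhp":[5,12,68,2,28],"gj":{"cd":34,"e":24,"gb":89,"ro":86}}}
After op 6 (remove /x/dhp/4): {"h":[46,25],"x":{"dhp":[5,12,68,2],"gj":{"cd":34,"e":24,"gb":89,"ro":86}}}
After op 7 (remove /x/dhp/2): {"h":[46,25],"x":{"dhp":[5,12,2],"gj":{"cd":34,"e":24,"gb":89,"ro":86}}}
After op 8 (remove /x/gj/cd): {"h":[46,25],"x":{"dhp":[5,12,2],"gj":{"e":24,"gb":89,"ro":86}}}
After op 9 (replace /h 83): {"h":83,"x":{"dhp":[5,12,2],"gj":{"e":24,"gb":89,"ro":86}}}
After op 10 (remove /x/dhp/1): {"h":83,"x":{"dhp":[5,2],"gj":{"e":24,"gb":89,"ro":86}}}
After op 11 (replace /x/gj/e 43): {"h":83,"x":{"dhp":[5,2],"gj":{"e":43,"gb":89,"ro":86}}}
After op 12 (replace /x/gj/ro 46): {"h":83,"x":{"dhp":[5,2],"gj":{"e":43,"gb":89,"ro":46}}}
After op 13 (replace /x/gj 22): {"h":83,"x":{"dhp":[5,2],"gj":22}}
After op 14 (add /x/j 51): {"h":83,"x":{"dhp":[5,2],"gj":22,"j":51}}
After op 15 (replace /x 55): {"h":83,"x":55}
After op 16 (replace /x 14): {"h":83,"x":14}
After op 17 (remove /x): {"h":83}
After op 18 (replace /h 89): {"h":89}
After op 19 (add /xtj 12): {"h":89,"xtj":12}
After op 20 (add /kf 39): {"h":89,"kf":39,"xtj":12}
After op 21 (replace /h 14): {"h":14,"kf":39,"xtj":12}
After op 22 (remove /kf): {"h":14,"xtj":12}
After op 23 (remove /xtj): {"h":14}
Value at /h: 14

Answer: 14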